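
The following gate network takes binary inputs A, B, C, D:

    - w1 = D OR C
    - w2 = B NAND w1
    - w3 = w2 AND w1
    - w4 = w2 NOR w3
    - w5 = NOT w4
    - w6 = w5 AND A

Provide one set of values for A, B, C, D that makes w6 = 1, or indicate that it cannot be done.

w6 = w5 AND A must be 1, so both w5 = 1 and A = 1.
w5 = NOT w4 must be 1, so w4 = 0.
Check with A=1, B=1, C=0, D=0:
w1 = D OR C = 0 OR 0 = 0
w2 = B NAND w1 = 1 NAND 0 = 1
w3 = w2 AND w1 = 1 AND 0 = 0
w4 = w2 NOR w3 = 1 NOR 0 = 0
w5 = NOT w4 = NOT 0 = 1
w6 = w5 AND A = 1 AND 1 = 1
So w6 = 1 as required.

A=1, B=1, C=0, D=0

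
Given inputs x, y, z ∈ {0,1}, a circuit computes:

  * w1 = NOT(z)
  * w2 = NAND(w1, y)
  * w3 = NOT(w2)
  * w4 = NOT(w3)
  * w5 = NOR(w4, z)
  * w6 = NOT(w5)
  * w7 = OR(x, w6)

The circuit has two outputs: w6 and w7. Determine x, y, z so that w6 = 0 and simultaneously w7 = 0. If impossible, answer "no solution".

x=0, y=1, z=0

Check with x=0, y=1, z=0:
w1 = NOT(z) = NOT 0 = 1
w2 = NAND(w1, y) = NAND(1, 1) = 0
w3 = NOT(w2) = NOT 0 = 1
w4 = NOT(w3) = NOT 1 = 0
w5 = NOR(w4, z) = NOR(0, 0) = 1
w6 = NOT(w5) = NOT 1 = 0
w7 = OR(x, w6) = OR(0, 0) = 0
So w6 = 0 and w7 = 0.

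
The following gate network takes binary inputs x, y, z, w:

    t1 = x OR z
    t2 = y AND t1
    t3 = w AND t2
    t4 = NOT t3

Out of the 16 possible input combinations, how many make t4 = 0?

3

t4 = NOT t3 must be 0, so t3 = 1.
t3 = w AND t2 must be 1, so both w = 1 and t2 = 1.
t2 = y AND t1 must be 1, so both y = 1 and t1 = 1.
Enumerating the 16 input combinations, 3 give t4 = 0 and 13 give t4 = 1.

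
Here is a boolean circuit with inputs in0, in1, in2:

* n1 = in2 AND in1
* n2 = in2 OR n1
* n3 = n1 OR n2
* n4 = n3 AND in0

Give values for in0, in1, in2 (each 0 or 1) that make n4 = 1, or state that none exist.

Check with in0=1, in1=1, in2=1:
n1 = in2 AND in1 = 1 AND 1 = 1
n2 = in2 OR n1 = 1 OR 1 = 1
n3 = n1 OR n2 = 1 OR 1 = 1
n4 = n3 AND in0 = 1 AND 1 = 1
So n4 = 1 as required.

in0=1, in1=1, in2=1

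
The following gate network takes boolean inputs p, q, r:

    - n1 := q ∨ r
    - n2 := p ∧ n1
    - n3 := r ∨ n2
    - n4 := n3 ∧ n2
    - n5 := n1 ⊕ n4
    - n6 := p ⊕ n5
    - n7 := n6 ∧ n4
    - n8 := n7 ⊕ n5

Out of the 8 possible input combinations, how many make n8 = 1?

6

n8 = n7 ⊕ n5 must be 1, so n7 and n5 differ.
Enumerating the 8 input combinations, 6 give n8 = 1 and 2 give n8 = 0.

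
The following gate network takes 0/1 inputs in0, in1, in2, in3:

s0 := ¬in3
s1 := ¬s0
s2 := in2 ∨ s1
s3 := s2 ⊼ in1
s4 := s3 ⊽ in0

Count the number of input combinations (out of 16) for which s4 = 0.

s4 = s3 ⊽ in0 must be 0, so at least one of s3, in0 is 1.
Enumerating the 16 input combinations, 13 give s4 = 0 and 3 give s4 = 1.

13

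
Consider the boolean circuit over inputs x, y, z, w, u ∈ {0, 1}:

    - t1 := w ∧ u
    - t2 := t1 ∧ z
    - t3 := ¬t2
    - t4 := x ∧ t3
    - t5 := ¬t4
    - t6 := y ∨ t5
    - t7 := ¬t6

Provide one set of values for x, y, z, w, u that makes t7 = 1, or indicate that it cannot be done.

t7 = ¬t6 must be 1, so t6 = 0.
t6 = y ∨ t5 must be 0, so both y = 0 and t5 = 0.
Check with x=1 y=0 z=0 w=1 u=0:
t1 = w ∧ u = 1 ∧ 0 = 0
t2 = t1 ∧ z = 0 ∧ 0 = 0
t3 = ¬t2 = ¬0 = 1
t4 = x ∧ t3 = 1 ∧ 1 = 1
t5 = ¬t4 = ¬1 = 0
t6 = y ∨ t5 = 0 ∨ 0 = 0
t7 = ¬t6 = ¬0 = 1
So t7 = 1 as required.

x=1 y=0 z=0 w=1 u=0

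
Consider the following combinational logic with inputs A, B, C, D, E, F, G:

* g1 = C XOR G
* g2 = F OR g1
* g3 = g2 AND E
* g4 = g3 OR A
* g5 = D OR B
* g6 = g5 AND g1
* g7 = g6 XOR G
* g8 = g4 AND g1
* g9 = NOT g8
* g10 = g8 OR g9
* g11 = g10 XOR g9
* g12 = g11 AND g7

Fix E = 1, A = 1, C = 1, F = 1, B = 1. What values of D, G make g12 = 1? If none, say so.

g12 = g11 AND g7 must be 1, so both g11 = 1 and g7 = 1.
Check with E = 1, A = 1, C = 1, F = 1, B = 1 and D=0, G=0:
g1 = C XOR G = 1 XOR 0 = 1
g2 = F OR g1 = 1 OR 1 = 1
g3 = g2 AND E = 1 AND 1 = 1
g4 = g3 OR A = 1 OR 1 = 1
g5 = D OR B = 0 OR 1 = 1
g6 = g5 AND g1 = 1 AND 1 = 1
g7 = g6 XOR G = 1 XOR 0 = 1
g8 = g4 AND g1 = 1 AND 1 = 1
g9 = NOT g8 = NOT 1 = 0
g10 = g8 OR g9 = 1 OR 0 = 1
g11 = g10 XOR g9 = 1 XOR 0 = 1
g12 = g11 AND g7 = 1 AND 1 = 1
So g12 = 1.

D=0, G=0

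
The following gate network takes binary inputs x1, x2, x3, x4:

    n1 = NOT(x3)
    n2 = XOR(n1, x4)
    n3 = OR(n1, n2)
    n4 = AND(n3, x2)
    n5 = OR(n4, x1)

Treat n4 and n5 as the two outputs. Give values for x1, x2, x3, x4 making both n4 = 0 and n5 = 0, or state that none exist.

x1=0 x2=0 x3=0 x4=0

Check with x1=0 x2=0 x3=0 x4=0:
n1 = NOT(x3) = NOT 0 = 1
n2 = XOR(n1, x4) = XOR(1, 0) = 1
n3 = OR(n1, n2) = OR(1, 1) = 1
n4 = AND(n3, x2) = AND(1, 0) = 0
n5 = OR(n4, x1) = OR(0, 0) = 0
So n4 = 0 and n5 = 0.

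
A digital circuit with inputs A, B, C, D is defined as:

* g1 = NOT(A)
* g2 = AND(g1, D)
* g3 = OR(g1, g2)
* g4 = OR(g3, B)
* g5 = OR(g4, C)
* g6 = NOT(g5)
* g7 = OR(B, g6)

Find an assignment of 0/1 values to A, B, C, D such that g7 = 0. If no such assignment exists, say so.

A=0, B=0, C=0, D=1

Check with A=0, B=0, C=0, D=1:
g1 = NOT(A) = NOT 0 = 1
g2 = AND(g1, D) = AND(1, 1) = 1
g3 = OR(g1, g2) = OR(1, 1) = 1
g4 = OR(g3, B) = OR(1, 0) = 1
g5 = OR(g4, C) = OR(1, 0) = 1
g6 = NOT(g5) = NOT 1 = 0
g7 = OR(B, g6) = OR(0, 0) = 0
So g7 = 0 as required.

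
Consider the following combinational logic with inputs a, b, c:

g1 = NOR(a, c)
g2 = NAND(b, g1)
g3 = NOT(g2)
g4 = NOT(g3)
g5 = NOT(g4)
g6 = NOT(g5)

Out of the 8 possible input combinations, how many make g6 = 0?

g6 = NOT(g5) must be 0, so g5 = 1.
g5 = NOT(g4) must be 1, so g4 = 0.
g4 = NOT(g3) must be 0, so g3 = 1.
Satisfying assignments:
  a=0, b=1, c=0

1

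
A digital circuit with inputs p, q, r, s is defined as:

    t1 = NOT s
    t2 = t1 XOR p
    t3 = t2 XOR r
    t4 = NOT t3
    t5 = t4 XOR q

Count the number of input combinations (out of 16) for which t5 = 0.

8

t5 = t4 XOR q must be 0, so t4 and q are equal.
Enumerating the 16 input combinations, 8 give t5 = 0 and 8 give t5 = 1.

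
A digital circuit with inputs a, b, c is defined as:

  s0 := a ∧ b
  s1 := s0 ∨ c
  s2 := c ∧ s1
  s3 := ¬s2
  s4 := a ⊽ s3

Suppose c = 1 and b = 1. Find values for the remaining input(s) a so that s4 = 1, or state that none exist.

a=0

s4 = a ⊽ s3 must be 1, so both a = 0 and s3 = 0.
s3 = ¬s2 must be 0, so s2 = 1.
Check with c = 1 and b = 1 and a=0:
s0 = a ∧ b = 0 ∧ 1 = 0
s1 = s0 ∨ c = 0 ∨ 1 = 1
s2 = c ∧ s1 = 1 ∧ 1 = 1
s3 = ¬s2 = ¬1 = 0
s4 = a ⊽ s3 = 0 ⊽ 0 = 1
So s4 = 1.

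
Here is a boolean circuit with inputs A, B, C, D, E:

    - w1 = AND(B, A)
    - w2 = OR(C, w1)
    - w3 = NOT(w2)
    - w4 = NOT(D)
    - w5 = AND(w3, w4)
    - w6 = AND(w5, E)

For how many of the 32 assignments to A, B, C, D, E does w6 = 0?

w6 = AND(w5, E) must be 0, so at least one of w5, E is 0.
Enumerating the 32 input combinations, 29 give w6 = 0 and 3 give w6 = 1.

29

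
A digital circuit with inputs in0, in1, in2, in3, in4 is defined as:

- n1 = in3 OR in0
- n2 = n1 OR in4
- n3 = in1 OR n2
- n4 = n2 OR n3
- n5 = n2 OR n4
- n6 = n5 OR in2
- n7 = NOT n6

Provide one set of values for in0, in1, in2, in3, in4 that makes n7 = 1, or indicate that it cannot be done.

n7 = NOT n6 must be 1, so n6 = 0.
n6 = n5 OR in2 must be 0, so both n5 = 0 and in2 = 0.
Check with in0=0 in1=0 in2=0 in3=0 in4=0:
n1 = in3 OR in0 = 0 OR 0 = 0
n2 = n1 OR in4 = 0 OR 0 = 0
n3 = in1 OR n2 = 0 OR 0 = 0
n4 = n2 OR n3 = 0 OR 0 = 0
n5 = n2 OR n4 = 0 OR 0 = 0
n6 = n5 OR in2 = 0 OR 0 = 0
n7 = NOT n6 = NOT 0 = 1
So n7 = 1 as required.

in0=0 in1=0 in2=0 in3=0 in4=0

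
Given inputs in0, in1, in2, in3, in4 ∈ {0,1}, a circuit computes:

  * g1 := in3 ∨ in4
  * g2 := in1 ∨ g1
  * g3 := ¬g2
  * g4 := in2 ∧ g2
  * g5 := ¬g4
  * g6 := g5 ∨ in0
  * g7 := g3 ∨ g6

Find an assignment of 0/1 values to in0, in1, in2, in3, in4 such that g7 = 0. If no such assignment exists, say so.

g7 = g3 ∨ g6 must be 0, so both g3 = 0 and g6 = 0.
g3 = ¬g2 must be 0, so g2 = 1.
Check with in0=0, in1=0, in2=1, in3=0, in4=1:
g1 = in3 ∨ in4 = 0 ∨ 1 = 1
g2 = in1 ∨ g1 = 0 ∨ 1 = 1
g3 = ¬g2 = ¬1 = 0
g4 = in2 ∧ g2 = 1 ∧ 1 = 1
g5 = ¬g4 = ¬1 = 0
g6 = g5 ∨ in0 = 0 ∨ 0 = 0
g7 = g3 ∨ g6 = 0 ∨ 0 = 0
So g7 = 0 as required.

in0=0, in1=0, in2=1, in3=0, in4=1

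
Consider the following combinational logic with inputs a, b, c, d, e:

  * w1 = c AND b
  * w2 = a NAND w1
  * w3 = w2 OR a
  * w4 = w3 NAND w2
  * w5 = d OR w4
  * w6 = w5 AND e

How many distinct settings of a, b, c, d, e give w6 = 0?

w6 = w5 AND e must be 0, so at least one of w5, e is 0.
Enumerating the 32 input combinations, 23 give w6 = 0 and 9 give w6 = 1.

23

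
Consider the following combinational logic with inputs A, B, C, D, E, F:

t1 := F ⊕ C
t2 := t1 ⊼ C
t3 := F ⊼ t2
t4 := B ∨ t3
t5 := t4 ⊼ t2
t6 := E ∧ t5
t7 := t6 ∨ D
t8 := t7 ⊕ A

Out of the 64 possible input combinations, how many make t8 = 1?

t8 = t7 ⊕ A must be 1, so t7 and A differ.
Enumerating the 64 input combinations, 32 give t8 = 1 and 32 give t8 = 0.

32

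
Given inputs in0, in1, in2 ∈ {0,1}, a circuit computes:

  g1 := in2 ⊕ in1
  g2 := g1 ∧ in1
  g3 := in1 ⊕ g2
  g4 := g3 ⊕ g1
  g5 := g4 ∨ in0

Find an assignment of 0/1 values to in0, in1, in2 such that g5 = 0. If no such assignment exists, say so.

in0=0 in1=0 in2=0

g5 = g4 ∨ in0 must be 0, so both g4 = 0 and in0 = 0.
g4 = g3 ⊕ g1 must be 0, so g3 and g1 are equal.
Check with in0=0 in1=0 in2=0:
g1 = in2 ⊕ in1 = 0 ⊕ 0 = 0
g2 = g1 ∧ in1 = 0 ∧ 0 = 0
g3 = in1 ⊕ g2 = 0 ⊕ 0 = 0
g4 = g3 ⊕ g1 = 0 ⊕ 0 = 0
g5 = g4 ∨ in0 = 0 ∨ 0 = 0
So g5 = 0 as required.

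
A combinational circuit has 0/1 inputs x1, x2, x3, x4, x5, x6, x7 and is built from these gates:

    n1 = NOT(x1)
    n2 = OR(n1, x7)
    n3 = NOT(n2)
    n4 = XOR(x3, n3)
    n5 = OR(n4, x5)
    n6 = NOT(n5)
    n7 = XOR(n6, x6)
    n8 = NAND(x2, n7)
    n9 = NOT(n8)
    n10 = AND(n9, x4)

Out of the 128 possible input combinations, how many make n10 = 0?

112

n10 = AND(n9, x4) must be 0, so at least one of n9, x4 is 0.
Enumerating the 128 input combinations, 112 give n10 = 0 and 16 give n10 = 1.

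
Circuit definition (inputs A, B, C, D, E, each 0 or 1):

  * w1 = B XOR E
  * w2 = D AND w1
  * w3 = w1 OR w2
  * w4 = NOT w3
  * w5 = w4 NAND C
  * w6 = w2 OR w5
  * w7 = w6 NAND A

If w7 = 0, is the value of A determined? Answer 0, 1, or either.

w7 = w6 NAND A must be 0, so both w6 = 1 and A = 1.
w6 = w2 OR w5 must be 1, so at least one of w2, w5 is 1.
Every assignment with w7 = 0 has A = 1; there are 12 such assignment(s).

1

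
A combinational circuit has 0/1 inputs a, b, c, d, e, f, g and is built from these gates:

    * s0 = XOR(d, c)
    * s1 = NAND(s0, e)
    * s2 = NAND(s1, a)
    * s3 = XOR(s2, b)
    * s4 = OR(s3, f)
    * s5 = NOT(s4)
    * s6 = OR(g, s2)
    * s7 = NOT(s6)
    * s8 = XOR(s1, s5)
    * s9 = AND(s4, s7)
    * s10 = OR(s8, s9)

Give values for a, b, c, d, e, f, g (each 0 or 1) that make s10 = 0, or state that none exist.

s10 = OR(s8, s9) must be 0, so both s8 = 0 and s9 = 0.
s8 = XOR(s1, s5) must be 0, so s1 and s5 are equal.
s9 = AND(s4, s7) must be 0, so at least one of s4, s7 is 0.
Check with a=1, b=0, c=1, d=1, e=1, f=0, g=1:
s0 = XOR(d, c) = XOR(1, 1) = 0
s1 = NAND(s0, e) = NAND(0, 1) = 1
s2 = NAND(s1, a) = NAND(1, 1) = 0
s3 = XOR(s2, b) = XOR(0, 0) = 0
s4 = OR(s3, f) = OR(0, 0) = 0
s5 = NOT(s4) = NOT 0 = 1
s6 = OR(g, s2) = OR(1, 0) = 1
s7 = NOT(s6) = NOT 1 = 0
s8 = XOR(s1, s5) = XOR(1, 1) = 0
s9 = AND(s4, s7) = AND(0, 0) = 0
s10 = OR(s8, s9) = OR(0, 0) = 0
So s10 = 0 as required.

a=1, b=0, c=1, d=1, e=1, f=0, g=1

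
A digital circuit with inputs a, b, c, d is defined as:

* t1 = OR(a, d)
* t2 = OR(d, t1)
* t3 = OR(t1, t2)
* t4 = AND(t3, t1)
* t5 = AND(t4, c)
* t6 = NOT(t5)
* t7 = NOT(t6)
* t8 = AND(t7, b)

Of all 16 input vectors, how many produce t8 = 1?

3

t8 = AND(t7, b) must be 1, so both t7 = 1 and b = 1.
t7 = NOT(t6) must be 1, so t6 = 0.
t6 = NOT(t5) must be 0, so t5 = 1.
Satisfying assignments:
  a=0, b=1, c=1, d=1
  a=1, b=1, c=1, d=0
  a=1, b=1, c=1, d=1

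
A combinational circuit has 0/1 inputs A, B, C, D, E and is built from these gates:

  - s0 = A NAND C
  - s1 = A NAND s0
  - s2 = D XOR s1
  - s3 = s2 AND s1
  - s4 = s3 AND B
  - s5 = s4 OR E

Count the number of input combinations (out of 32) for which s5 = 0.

s5 = s4 OR E must be 0, so both s4 = 0 and E = 0.
s4 = s3 AND B must be 0, so at least one of s3, B is 0.
Enumerating the 32 input combinations, 13 give s5 = 0 and 19 give s5 = 1.

13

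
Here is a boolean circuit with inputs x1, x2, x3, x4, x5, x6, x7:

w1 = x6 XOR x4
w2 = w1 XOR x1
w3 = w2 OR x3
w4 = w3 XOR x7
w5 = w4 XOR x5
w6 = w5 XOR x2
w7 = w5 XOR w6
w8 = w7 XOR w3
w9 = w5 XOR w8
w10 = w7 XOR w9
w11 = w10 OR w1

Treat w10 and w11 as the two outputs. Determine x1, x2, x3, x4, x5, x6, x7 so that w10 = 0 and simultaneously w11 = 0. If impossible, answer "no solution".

Check with x1=0, x2=1, x3=0, x4=0, x5=0, x6=0, x7=0:
w1 = x6 XOR x4 = 0 XOR 0 = 0
w2 = w1 XOR x1 = 0 XOR 0 = 0
w3 = w2 OR x3 = 0 OR 0 = 0
w4 = w3 XOR x7 = 0 XOR 0 = 0
w5 = w4 XOR x5 = 0 XOR 0 = 0
w6 = w5 XOR x2 = 0 XOR 1 = 1
w7 = w5 XOR w6 = 0 XOR 1 = 1
w8 = w7 XOR w3 = 1 XOR 0 = 1
w9 = w5 XOR w8 = 0 XOR 1 = 1
w10 = w7 XOR w9 = 1 XOR 1 = 0
w11 = w10 OR w1 = 0 OR 0 = 0
So w10 = 0 and w11 = 0.

x1=0, x2=1, x3=0, x4=0, x5=0, x6=0, x7=0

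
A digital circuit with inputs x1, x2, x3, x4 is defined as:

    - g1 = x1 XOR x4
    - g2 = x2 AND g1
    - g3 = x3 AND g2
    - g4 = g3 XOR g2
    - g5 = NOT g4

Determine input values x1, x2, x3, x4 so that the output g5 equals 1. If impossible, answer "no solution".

x1=0, x2=1, x3=1, x4=0

g5 = NOT g4 must be 1, so g4 = 0.
g4 = g3 XOR g2 must be 0, so g3 and g2 are equal.
Check with x1=0, x2=1, x3=1, x4=0:
g1 = x1 XOR x4 = 0 XOR 0 = 0
g2 = x2 AND g1 = 1 AND 0 = 0
g3 = x3 AND g2 = 1 AND 0 = 0
g4 = g3 XOR g2 = 0 XOR 0 = 0
g5 = NOT g4 = NOT 0 = 1
So g5 = 1 as required.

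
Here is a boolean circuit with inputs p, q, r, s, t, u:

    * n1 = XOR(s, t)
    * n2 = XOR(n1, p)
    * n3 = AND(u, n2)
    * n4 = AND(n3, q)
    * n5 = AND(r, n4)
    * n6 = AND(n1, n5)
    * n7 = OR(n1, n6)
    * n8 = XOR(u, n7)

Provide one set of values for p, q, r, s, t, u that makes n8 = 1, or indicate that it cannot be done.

n8 = XOR(u, n7) must be 1, so u and n7 differ.
Check with p=0 q=1 r=0 s=1 t=1 u=1:
n1 = XOR(s, t) = XOR(1, 1) = 0
n2 = XOR(n1, p) = XOR(0, 0) = 0
n3 = AND(u, n2) = AND(1, 0) = 0
n4 = AND(n3, q) = AND(0, 1) = 0
n5 = AND(r, n4) = AND(0, 0) = 0
n6 = AND(n1, n5) = AND(0, 0) = 0
n7 = OR(n1, n6) = OR(0, 0) = 0
n8 = XOR(u, n7) = XOR(1, 0) = 1
So n8 = 1 as required.

p=0 q=1 r=0 s=1 t=1 u=1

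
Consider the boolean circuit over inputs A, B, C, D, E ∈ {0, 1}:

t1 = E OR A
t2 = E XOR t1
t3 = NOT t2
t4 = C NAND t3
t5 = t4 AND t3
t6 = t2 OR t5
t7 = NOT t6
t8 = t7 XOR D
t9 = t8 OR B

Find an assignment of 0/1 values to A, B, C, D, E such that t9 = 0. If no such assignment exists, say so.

A=1, B=0, C=0, D=0, E=0

t9 = t8 OR B must be 0, so both t8 = 0 and B = 0.
Check with A=1, B=0, C=0, D=0, E=0:
t1 = E OR A = 0 OR 1 = 1
t2 = E XOR t1 = 0 XOR 1 = 1
t3 = NOT t2 = NOT 1 = 0
t4 = C NAND t3 = 0 NAND 0 = 1
t5 = t4 AND t3 = 1 AND 0 = 0
t6 = t2 OR t5 = 1 OR 0 = 1
t7 = NOT t6 = NOT 1 = 0
t8 = t7 XOR D = 0 XOR 0 = 0
t9 = t8 OR B = 0 OR 0 = 0
So t9 = 0 as required.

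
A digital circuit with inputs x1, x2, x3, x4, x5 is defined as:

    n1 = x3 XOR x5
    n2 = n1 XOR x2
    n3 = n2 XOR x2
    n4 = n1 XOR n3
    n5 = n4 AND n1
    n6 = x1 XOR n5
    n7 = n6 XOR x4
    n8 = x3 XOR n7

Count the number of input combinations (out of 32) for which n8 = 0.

16

n8 = x3 XOR n7 must be 0, so x3 and n7 are equal.
Enumerating the 32 input combinations, 16 give n8 = 0 and 16 give n8 = 1.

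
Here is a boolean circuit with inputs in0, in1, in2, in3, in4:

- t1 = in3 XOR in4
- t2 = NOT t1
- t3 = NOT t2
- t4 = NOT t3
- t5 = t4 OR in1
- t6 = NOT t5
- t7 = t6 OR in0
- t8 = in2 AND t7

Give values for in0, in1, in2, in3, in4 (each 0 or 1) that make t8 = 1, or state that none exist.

in0=1, in1=1, in2=1, in3=1, in4=0

t8 = in2 AND t7 must be 1, so both in2 = 1 and t7 = 1.
t7 = t6 OR in0 must be 1, so at least one of t6, in0 is 1.
Check with in0=1, in1=1, in2=1, in3=1, in4=0:
t1 = in3 XOR in4 = 1 XOR 0 = 1
t2 = NOT t1 = NOT 1 = 0
t3 = NOT t2 = NOT 0 = 1
t4 = NOT t3 = NOT 1 = 0
t5 = t4 OR in1 = 0 OR 1 = 1
t6 = NOT t5 = NOT 1 = 0
t7 = t6 OR in0 = 0 OR 1 = 1
t8 = in2 AND t7 = 1 AND 1 = 1
So t8 = 1 as required.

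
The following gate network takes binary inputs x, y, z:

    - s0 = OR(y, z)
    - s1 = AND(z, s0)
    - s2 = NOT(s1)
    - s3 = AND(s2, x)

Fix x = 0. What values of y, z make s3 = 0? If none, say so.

y=1 z=1

Check with x = 0 and y=1, z=1:
s0 = OR(y, z) = OR(1, 1) = 1
s1 = AND(z, s0) = AND(1, 1) = 1
s2 = NOT(s1) = NOT 1 = 0
s3 = AND(s2, x) = AND(0, 0) = 0
So s3 = 0.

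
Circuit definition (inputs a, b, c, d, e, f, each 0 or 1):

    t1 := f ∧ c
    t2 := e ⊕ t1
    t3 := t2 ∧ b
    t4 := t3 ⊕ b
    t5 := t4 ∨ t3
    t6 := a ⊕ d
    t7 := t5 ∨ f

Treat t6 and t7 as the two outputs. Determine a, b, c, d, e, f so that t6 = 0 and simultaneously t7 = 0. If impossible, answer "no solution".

a=1 b=0 c=0 d=1 e=1 f=0

Check with a=1 b=0 c=0 d=1 e=1 f=0:
t1 = f ∧ c = 0 ∧ 0 = 0
t2 = e ⊕ t1 = 1 ⊕ 0 = 1
t3 = t2 ∧ b = 1 ∧ 0 = 0
t4 = t3 ⊕ b = 0 ⊕ 0 = 0
t5 = t4 ∨ t3 = 0 ∨ 0 = 0
t6 = a ⊕ d = 1 ⊕ 1 = 0
t7 = t5 ∨ f = 0 ∨ 0 = 0
So t6 = 0 and t7 = 0.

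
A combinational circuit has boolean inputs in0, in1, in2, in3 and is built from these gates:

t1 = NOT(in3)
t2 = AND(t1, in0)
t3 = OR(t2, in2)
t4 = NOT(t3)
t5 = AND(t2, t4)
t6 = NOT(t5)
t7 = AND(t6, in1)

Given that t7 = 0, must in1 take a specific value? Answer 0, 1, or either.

0

t7 = AND(t6, in1) must be 0, so at least one of t6, in1 is 0.
Every assignment with t7 = 0 has in1 = 0; there are 8 such assignment(s).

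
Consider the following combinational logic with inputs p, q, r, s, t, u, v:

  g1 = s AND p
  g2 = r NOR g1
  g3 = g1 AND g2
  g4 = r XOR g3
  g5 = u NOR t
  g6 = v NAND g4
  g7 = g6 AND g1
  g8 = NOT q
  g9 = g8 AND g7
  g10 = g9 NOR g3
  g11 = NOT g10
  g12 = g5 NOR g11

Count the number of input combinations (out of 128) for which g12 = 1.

87

g12 = g5 NOR g11 must be 1, so both g5 = 0 and g11 = 0.
g5 = u NOR t must be 0, so at least one of u, t is 1.
g11 = NOT g10 must be 0, so g10 = 1.
Enumerating the 128 input combinations, 87 give g12 = 1 and 41 give g12 = 0.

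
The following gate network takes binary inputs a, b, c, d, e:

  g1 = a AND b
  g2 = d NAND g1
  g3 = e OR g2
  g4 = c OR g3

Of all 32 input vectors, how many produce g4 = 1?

31

g4 = c OR g3 must be 1, so at least one of c, g3 is 1.
Enumerating the 32 input combinations, 31 give g4 = 1 and 1 give g4 = 0.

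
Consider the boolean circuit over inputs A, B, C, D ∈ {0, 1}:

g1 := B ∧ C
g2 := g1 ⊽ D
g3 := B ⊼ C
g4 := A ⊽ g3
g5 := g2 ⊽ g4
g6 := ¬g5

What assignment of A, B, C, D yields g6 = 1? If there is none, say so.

Check with A=0, B=1, C=1, D=1:
g1 = B ∧ C = 1 ∧ 1 = 1
g2 = g1 ⊽ D = 1 ⊽ 1 = 0
g3 = B ⊼ C = 1 ⊼ 1 = 0
g4 = A ⊽ g3 = 0 ⊽ 0 = 1
g5 = g2 ⊽ g4 = 0 ⊽ 1 = 0
g6 = ¬g5 = ¬0 = 1
So g6 = 1 as required.

A=0, B=1, C=1, D=1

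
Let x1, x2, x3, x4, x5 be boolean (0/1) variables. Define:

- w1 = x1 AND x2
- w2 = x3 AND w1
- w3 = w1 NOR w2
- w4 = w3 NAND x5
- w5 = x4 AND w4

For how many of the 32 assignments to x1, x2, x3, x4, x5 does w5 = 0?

w5 = x4 AND w4 must be 0, so at least one of x4, w4 is 0.
Enumerating the 32 input combinations, 22 give w5 = 0 and 10 give w5 = 1.

22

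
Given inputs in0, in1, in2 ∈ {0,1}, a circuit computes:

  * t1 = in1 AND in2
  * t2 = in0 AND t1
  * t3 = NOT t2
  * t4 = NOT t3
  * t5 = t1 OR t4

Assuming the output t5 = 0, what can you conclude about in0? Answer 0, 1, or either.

Both values of in0 occur among assignments with t5 = 0:
  in0=0: in0=0, in1=0, in2=0
  in0=1: in0=1, in1=0, in2=0

either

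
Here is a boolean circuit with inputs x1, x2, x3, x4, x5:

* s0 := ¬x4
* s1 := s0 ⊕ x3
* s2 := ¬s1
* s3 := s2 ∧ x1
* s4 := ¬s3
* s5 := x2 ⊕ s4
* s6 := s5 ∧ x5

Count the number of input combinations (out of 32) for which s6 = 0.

s6 = s5 ∧ x5 must be 0, so at least one of s5, x5 is 0.
Enumerating the 32 input combinations, 24 give s6 = 0 and 8 give s6 = 1.

24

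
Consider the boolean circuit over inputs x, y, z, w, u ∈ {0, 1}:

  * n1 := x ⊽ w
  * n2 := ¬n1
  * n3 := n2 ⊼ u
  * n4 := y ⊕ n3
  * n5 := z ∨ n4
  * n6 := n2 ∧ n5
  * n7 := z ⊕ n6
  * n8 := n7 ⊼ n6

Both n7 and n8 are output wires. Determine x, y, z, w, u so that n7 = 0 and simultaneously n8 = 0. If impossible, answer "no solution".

Across all 32 input combinations, none give both n7 = 0 and n8 = 0.

no solution exists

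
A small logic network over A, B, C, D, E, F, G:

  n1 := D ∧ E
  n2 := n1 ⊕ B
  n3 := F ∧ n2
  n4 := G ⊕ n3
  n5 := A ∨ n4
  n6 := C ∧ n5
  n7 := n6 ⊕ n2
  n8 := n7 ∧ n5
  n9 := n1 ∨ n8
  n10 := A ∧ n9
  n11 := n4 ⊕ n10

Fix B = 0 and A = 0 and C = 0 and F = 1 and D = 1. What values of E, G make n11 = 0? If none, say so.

n11 = n4 ⊕ n10 must be 0, so n4 and n10 are equal.
Check with B = 0 and A = 0 and C = 0 and F = 1 and D = 1 and E=0, G=0:
n1 = D ∧ E = 1 ∧ 0 = 0
n2 = n1 ⊕ B = 0 ⊕ 0 = 0
n3 = F ∧ n2 = 1 ∧ 0 = 0
n4 = G ⊕ n3 = 0 ⊕ 0 = 0
n5 = A ∨ n4 = 0 ∨ 0 = 0
n6 = C ∧ n5 = 0 ∧ 0 = 0
n7 = n6 ⊕ n2 = 0 ⊕ 0 = 0
n8 = n7 ∧ n5 = 0 ∧ 0 = 0
n9 = n1 ∨ n8 = 0 ∨ 0 = 0
n10 = A ∧ n9 = 0 ∧ 0 = 0
n11 = n4 ⊕ n10 = 0 ⊕ 0 = 0
So n11 = 0.

E=0, G=0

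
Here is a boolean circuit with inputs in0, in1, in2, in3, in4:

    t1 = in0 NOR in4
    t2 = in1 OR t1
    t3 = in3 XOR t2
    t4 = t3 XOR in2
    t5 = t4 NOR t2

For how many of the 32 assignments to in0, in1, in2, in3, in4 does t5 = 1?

6

t5 = t4 NOR t2 must be 1, so both t4 = 0 and t2 = 0.
t4 = t3 XOR in2 must be 0, so t3 and in2 are equal.
Satisfying assignments:
  in0=0, in1=0, in2=0, in3=0, in4=1
  in0=0, in1=0, in2=1, in3=1, in4=1
  in0=1, in1=0, in2=0, in3=0, in4=0
  in0=1, in1=0, in2=0, in3=0, in4=1
  in0=1, in1=0, in2=1, in3=1, in4=0
  in0=1, in1=0, in2=1, in3=1, in4=1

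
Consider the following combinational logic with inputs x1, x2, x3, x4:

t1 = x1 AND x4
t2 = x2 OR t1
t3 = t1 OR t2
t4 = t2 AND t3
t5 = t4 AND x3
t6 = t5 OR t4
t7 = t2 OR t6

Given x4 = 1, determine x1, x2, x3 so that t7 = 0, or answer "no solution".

x1=0, x2=0, x3=1

Check with x4 = 1 and x1=0, x2=0, x3=1:
t1 = x1 AND x4 = 0 AND 1 = 0
t2 = x2 OR t1 = 0 OR 0 = 0
t3 = t1 OR t2 = 0 OR 0 = 0
t4 = t2 AND t3 = 0 AND 0 = 0
t5 = t4 AND x3 = 0 AND 1 = 0
t6 = t5 OR t4 = 0 OR 0 = 0
t7 = t2 OR t6 = 0 OR 0 = 0
So t7 = 0.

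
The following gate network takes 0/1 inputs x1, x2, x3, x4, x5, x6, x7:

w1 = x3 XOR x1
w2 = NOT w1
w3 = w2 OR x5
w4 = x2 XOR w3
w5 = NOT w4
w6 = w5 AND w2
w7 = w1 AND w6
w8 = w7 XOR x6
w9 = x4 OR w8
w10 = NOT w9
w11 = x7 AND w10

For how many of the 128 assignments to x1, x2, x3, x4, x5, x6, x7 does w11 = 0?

w11 = x7 AND w10 must be 0, so at least one of x7, w10 is 0.
Enumerating the 128 input combinations, 112 give w11 = 0 and 16 give w11 = 1.

112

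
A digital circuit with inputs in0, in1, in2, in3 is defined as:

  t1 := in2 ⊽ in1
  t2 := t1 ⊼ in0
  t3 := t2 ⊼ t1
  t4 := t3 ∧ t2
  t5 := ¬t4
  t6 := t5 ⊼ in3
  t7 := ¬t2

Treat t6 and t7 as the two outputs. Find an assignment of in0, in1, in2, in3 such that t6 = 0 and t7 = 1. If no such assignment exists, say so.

in0=1, in1=0, in2=0, in3=1

Check with in0=1, in1=0, in2=0, in3=1:
t1 = in2 ⊽ in1 = 0 ⊽ 0 = 1
t2 = t1 ⊼ in0 = 1 ⊼ 1 = 0
t3 = t2 ⊼ t1 = 0 ⊼ 1 = 1
t4 = t3 ∧ t2 = 1 ∧ 0 = 0
t5 = ¬t4 = ¬0 = 1
t6 = t5 ⊼ in3 = 1 ⊼ 1 = 0
t7 = ¬t2 = ¬0 = 1
So t6 = 0 and t7 = 1.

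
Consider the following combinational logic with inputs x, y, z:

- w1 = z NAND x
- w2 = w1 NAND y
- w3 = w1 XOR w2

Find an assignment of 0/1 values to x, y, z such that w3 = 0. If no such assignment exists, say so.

w3 = w1 XOR w2 must be 0, so w1 and w2 are equal.
Check with x=1, y=0, z=0:
w1 = z NAND x = 0 NAND 1 = 1
w2 = w1 NAND y = 1 NAND 0 = 1
w3 = w1 XOR w2 = 1 XOR 1 = 0
So w3 = 0 as required.

x=1, y=0, z=0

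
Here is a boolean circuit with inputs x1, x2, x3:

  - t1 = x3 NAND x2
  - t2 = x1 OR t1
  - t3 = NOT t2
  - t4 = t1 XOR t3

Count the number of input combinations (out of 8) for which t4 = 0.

t4 = t1 XOR t3 must be 0, so t1 and t3 are equal.
Enumerating the 8 input combinations, 1 give t4 = 0 and 7 give t4 = 1.

1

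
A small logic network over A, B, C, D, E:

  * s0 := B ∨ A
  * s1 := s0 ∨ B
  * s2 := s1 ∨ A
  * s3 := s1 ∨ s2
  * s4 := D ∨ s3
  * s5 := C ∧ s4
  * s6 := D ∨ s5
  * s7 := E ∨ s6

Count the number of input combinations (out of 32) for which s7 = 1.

27

s7 = E ∨ s6 must be 1, so at least one of E, s6 is 1.
Enumerating the 32 input combinations, 27 give s7 = 1 and 5 give s7 = 0.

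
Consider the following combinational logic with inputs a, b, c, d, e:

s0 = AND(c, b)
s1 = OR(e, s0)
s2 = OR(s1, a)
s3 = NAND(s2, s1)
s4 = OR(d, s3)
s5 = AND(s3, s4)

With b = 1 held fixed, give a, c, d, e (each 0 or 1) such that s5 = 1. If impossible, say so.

a=0 c=0 d=1 e=0

Check with b = 1 and a=0, c=0, d=1, e=0:
s0 = AND(c, b) = AND(0, 1) = 0
s1 = OR(e, s0) = OR(0, 0) = 0
s2 = OR(s1, a) = OR(0, 0) = 0
s3 = NAND(s2, s1) = NAND(0, 0) = 1
s4 = OR(d, s3) = OR(1, 1) = 1
s5 = AND(s3, s4) = AND(1, 1) = 1
So s5 = 1.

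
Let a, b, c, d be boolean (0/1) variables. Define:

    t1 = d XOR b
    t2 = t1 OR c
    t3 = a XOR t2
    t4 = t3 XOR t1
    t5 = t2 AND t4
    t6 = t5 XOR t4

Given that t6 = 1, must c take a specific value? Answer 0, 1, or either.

0

t6 = t5 XOR t4 must be 1, so t5 and t4 differ.
Every assignment with t6 = 1 has c = 0; there are 2 such assignment(s).
  a=1, b=0, c=0, d=0
  a=1, b=1, c=0, d=1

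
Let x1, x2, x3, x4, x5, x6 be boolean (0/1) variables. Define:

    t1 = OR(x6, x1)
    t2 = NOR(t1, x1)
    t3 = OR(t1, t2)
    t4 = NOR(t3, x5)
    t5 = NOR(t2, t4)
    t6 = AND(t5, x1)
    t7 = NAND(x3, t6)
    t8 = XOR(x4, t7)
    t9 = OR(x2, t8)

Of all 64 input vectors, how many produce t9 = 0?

t9 = OR(x2, t8) must be 0, so both x2 = 0 and t8 = 0.
Enumerating the 64 input combinations, 16 give t9 = 0 and 48 give t9 = 1.

16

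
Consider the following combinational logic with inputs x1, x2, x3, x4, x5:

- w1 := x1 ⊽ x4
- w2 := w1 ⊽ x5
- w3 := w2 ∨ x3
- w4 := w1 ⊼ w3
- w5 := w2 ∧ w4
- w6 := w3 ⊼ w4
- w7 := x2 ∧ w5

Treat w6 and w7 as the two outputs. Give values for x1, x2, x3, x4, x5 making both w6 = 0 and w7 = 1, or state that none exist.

Check with x1=0, x2=1, x3=0, x4=1, x5=0:
w1 = x1 ⊽ x4 = 0 ⊽ 1 = 0
w2 = w1 ⊽ x5 = 0 ⊽ 0 = 1
w3 = w2 ∨ x3 = 1 ∨ 0 = 1
w4 = w1 ⊼ w3 = 0 ⊼ 1 = 1
w5 = w2 ∧ w4 = 1 ∧ 1 = 1
w6 = w3 ⊼ w4 = 1 ⊼ 1 = 0
w7 = x2 ∧ w5 = 1 ∧ 1 = 1
So w6 = 0 and w7 = 1.

x1=0, x2=1, x3=0, x4=1, x5=0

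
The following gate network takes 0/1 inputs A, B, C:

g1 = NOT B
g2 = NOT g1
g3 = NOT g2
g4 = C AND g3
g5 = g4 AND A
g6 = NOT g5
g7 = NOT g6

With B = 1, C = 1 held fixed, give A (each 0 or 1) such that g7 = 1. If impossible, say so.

no solution exists

With B = 1, C = 1 fixed, none of the 2 settings of A give g7 = 1.
For example, with A=1:
g1 = NOT B = NOT 1 = 0
g2 = NOT g1 = NOT 0 = 1
g3 = NOT g2 = NOT 1 = 0
g4 = C AND g3 = 1 AND 0 = 0
g5 = g4 AND A = 0 AND 1 = 0
g6 = NOT g5 = NOT 0 = 1
g7 = NOT g6 = NOT 1 = 0
giving g7 = 0 ≠ 1.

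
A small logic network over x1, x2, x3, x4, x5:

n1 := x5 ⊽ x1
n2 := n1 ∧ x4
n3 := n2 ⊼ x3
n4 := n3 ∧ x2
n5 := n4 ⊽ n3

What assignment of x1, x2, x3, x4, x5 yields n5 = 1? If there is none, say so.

x1=0 x2=0 x3=1 x4=1 x5=0

Check with x1=0 x2=0 x3=1 x4=1 x5=0:
n1 = x5 ⊽ x1 = 0 ⊽ 0 = 1
n2 = n1 ∧ x4 = 1 ∧ 1 = 1
n3 = n2 ⊼ x3 = 1 ⊼ 1 = 0
n4 = n3 ∧ x2 = 0 ∧ 0 = 0
n5 = n4 ⊽ n3 = 0 ⊽ 0 = 1
So n5 = 1 as required.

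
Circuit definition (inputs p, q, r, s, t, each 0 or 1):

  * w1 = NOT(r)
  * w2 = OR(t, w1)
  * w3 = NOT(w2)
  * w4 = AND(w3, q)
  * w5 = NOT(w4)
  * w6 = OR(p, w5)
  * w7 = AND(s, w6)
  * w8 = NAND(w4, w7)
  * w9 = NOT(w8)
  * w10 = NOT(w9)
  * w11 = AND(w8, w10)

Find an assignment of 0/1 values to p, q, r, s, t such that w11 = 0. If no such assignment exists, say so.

p=1, q=1, r=1, s=1, t=0

w11 = AND(w8, w10) must be 0, so at least one of w8, w10 is 0.
Check with p=1, q=1, r=1, s=1, t=0:
w1 = NOT(r) = NOT 1 = 0
w2 = OR(t, w1) = OR(0, 0) = 0
w3 = NOT(w2) = NOT 0 = 1
w4 = AND(w3, q) = AND(1, 1) = 1
w5 = NOT(w4) = NOT 1 = 0
w6 = OR(p, w5) = OR(1, 0) = 1
w7 = AND(s, w6) = AND(1, 1) = 1
w8 = NAND(w4, w7) = NAND(1, 1) = 0
w9 = NOT(w8) = NOT 0 = 1
w10 = NOT(w9) = NOT 1 = 0
w11 = AND(w8, w10) = AND(0, 0) = 0
So w11 = 0 as required.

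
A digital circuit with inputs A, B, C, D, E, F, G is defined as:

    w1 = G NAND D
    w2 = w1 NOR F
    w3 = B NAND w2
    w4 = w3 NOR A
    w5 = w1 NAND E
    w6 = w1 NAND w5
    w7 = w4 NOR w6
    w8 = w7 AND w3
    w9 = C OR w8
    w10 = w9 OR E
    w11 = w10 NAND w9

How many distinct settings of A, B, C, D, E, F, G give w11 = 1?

w11 = w10 NAND w9 must be 1, so at least one of w10, w9 is 0.
Enumerating the 128 input combinations, 40 give w11 = 1 and 88 give w11 = 0.

40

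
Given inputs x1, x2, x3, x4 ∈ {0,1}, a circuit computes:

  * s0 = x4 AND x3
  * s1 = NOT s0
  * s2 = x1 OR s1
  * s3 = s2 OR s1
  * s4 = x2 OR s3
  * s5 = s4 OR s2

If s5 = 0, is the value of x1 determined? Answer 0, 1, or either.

s5 = s4 OR s2 must be 0, so both s4 = 0 and s2 = 0.
Every assignment with s5 = 0 has x1 = 0; there are 1 such assignment(s).
  x1=0, x2=0, x3=1, x4=1

0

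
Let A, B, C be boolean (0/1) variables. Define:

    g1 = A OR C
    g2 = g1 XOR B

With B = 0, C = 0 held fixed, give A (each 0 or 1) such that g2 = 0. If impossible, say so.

g2 = g1 XOR B must be 0, so g1 and B are equal.
Check with B = 0, C = 0 and A=0:
g1 = A OR C = 0 OR 0 = 0
g2 = g1 XOR B = 0 XOR 0 = 0
So g2 = 0.

A=0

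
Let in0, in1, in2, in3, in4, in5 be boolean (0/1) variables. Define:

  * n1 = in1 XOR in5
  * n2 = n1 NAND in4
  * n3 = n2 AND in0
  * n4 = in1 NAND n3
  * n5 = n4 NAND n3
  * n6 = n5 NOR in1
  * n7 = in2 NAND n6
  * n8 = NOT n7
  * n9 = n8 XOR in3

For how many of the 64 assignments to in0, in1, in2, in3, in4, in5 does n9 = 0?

n9 = n8 XOR in3 must be 0, so n8 and in3 are equal.
Enumerating the 64 input combinations, 32 give n9 = 0 and 32 give n9 = 1.

32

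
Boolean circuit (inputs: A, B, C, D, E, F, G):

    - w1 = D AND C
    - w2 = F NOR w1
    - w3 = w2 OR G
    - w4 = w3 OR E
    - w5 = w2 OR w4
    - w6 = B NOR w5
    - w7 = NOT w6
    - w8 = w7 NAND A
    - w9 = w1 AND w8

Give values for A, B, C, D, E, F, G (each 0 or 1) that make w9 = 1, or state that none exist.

w9 = w1 AND w8 must be 1, so both w1 = 1 and w8 = 1.
Check with A=0, B=0, C=1, D=1, E=0, F=1, G=0:
w1 = D AND C = 1 AND 1 = 1
w2 = F NOR w1 = 1 NOR 1 = 0
w3 = w2 OR G = 0 OR 0 = 0
w4 = w3 OR E = 0 OR 0 = 0
w5 = w2 OR w4 = 0 OR 0 = 0
w6 = B NOR w5 = 0 NOR 0 = 1
w7 = NOT w6 = NOT 1 = 0
w8 = w7 NAND A = 0 NAND 0 = 1
w9 = w1 AND w8 = 1 AND 1 = 1
So w9 = 1 as required.

A=0, B=0, C=1, D=1, E=0, F=1, G=0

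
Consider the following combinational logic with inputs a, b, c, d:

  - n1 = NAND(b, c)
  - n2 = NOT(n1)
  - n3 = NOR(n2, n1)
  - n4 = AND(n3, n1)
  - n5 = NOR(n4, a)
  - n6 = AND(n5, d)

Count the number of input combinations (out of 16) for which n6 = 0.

n6 = AND(n5, d) must be 0, so at least one of n5, d is 0.
Enumerating the 16 input combinations, 12 give n6 = 0 and 4 give n6 = 1.

12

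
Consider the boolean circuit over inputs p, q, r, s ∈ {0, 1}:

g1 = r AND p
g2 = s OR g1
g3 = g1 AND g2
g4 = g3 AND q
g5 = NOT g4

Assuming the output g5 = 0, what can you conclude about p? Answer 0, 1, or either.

1

g5 = NOT g4 must be 0, so g4 = 1.
g4 = g3 AND q must be 1, so both g3 = 1 and q = 1.
Every assignment with g5 = 0 has p = 1; there are 2 such assignment(s).
  p=1, q=1, r=1, s=0
  p=1, q=1, r=1, s=1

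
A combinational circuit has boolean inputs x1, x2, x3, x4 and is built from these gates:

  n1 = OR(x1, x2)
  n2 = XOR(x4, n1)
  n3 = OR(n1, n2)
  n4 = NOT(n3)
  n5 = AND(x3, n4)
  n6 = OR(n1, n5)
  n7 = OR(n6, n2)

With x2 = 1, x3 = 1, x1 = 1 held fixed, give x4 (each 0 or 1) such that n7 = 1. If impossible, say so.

Check with x2 = 1, x3 = 1, x1 = 1 and x4=1:
n1 = OR(x1, x2) = OR(1, 1) = 1
n2 = XOR(x4, n1) = XOR(1, 1) = 0
n3 = OR(n1, n2) = OR(1, 0) = 1
n4 = NOT(n3) = NOT 1 = 0
n5 = AND(x3, n4) = AND(1, 0) = 0
n6 = OR(n1, n5) = OR(1, 0) = 1
n7 = OR(n6, n2) = OR(1, 0) = 1
So n7 = 1.

x4=1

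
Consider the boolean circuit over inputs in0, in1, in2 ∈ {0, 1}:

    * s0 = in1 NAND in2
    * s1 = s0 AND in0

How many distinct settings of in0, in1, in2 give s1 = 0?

5

s1 = s0 AND in0 must be 0, so at least one of s0, in0 is 0.
Satisfying assignments:
  in0=0, in1=0, in2=0
  in0=0, in1=0, in2=1
  in0=0, in1=1, in2=0
  in0=0, in1=1, in2=1
  in0=1, in1=1, in2=1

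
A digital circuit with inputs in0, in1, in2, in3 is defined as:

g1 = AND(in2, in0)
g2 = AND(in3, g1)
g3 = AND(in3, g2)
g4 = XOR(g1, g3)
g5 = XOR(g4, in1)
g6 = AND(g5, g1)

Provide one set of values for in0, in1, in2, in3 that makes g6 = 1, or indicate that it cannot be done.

g6 = AND(g5, g1) must be 1, so both g5 = 1 and g1 = 1.
Check with in0=1, in1=0, in2=1, in3=0:
g1 = AND(in2, in0) = AND(1, 1) = 1
g2 = AND(in3, g1) = AND(0, 1) = 0
g3 = AND(in3, g2) = AND(0, 0) = 0
g4 = XOR(g1, g3) = XOR(1, 0) = 1
g5 = XOR(g4, in1) = XOR(1, 0) = 1
g6 = AND(g5, g1) = AND(1, 1) = 1
So g6 = 1 as required.

in0=1, in1=0, in2=1, in3=0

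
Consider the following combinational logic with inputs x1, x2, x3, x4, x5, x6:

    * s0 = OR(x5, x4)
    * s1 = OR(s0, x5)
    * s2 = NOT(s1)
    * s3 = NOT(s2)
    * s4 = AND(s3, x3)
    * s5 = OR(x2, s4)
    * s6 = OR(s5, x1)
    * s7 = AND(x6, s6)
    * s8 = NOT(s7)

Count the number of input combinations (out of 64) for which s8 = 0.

s8 = NOT(s7) must be 0, so s7 = 1.
s7 = AND(x6, s6) must be 1, so both x6 = 1 and s6 = 1.
s6 = OR(s5, x1) must be 1, so at least one of s5, x1 is 1.
Enumerating the 64 input combinations, 27 give s8 = 0 and 37 give s8 = 1.

27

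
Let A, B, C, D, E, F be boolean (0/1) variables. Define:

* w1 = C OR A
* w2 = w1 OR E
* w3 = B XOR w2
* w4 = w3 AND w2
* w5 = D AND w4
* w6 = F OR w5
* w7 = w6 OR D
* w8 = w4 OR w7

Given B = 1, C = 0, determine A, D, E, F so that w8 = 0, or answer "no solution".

A=0 D=0 E=1 F=0

Check with B = 1, C = 0 and A=0, D=0, E=1, F=0:
w1 = C OR A = 0 OR 0 = 0
w2 = w1 OR E = 0 OR 1 = 1
w3 = B XOR w2 = 1 XOR 1 = 0
w4 = w3 AND w2 = 0 AND 1 = 0
w5 = D AND w4 = 0 AND 0 = 0
w6 = F OR w5 = 0 OR 0 = 0
w7 = w6 OR D = 0 OR 0 = 0
w8 = w4 OR w7 = 0 OR 0 = 0
So w8 = 0.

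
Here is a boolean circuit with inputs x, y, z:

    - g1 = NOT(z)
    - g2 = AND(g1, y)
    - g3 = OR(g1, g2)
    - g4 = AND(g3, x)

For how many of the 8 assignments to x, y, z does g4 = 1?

2

g4 = AND(g3, x) must be 1, so both g3 = 1 and x = 1.
g3 = OR(g1, g2) must be 1, so at least one of g1, g2 is 1.
Satisfying assignments:
  x=1, y=0, z=0
  x=1, y=1, z=0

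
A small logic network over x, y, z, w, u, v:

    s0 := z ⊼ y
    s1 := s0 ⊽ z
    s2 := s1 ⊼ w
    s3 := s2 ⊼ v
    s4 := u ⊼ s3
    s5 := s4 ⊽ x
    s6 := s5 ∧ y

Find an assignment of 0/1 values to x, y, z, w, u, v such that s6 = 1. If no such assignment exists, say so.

x=0 y=1 z=1 w=0 u=1 v=0

s6 = s5 ∧ y must be 1, so both s5 = 1 and y = 1.
s5 = s4 ⊽ x must be 1, so both s4 = 0 and x = 0.
Check with x=0 y=1 z=1 w=0 u=1 v=0:
s0 = z ⊼ y = 1 ⊼ 1 = 0
s1 = s0 ⊽ z = 0 ⊽ 1 = 0
s2 = s1 ⊼ w = 0 ⊼ 0 = 1
s3 = s2 ⊼ v = 1 ⊼ 0 = 1
s4 = u ⊼ s3 = 1 ⊼ 1 = 0
s5 = s4 ⊽ x = 0 ⊽ 0 = 1
s6 = s5 ∧ y = 1 ∧ 1 = 1
So s6 = 1 as required.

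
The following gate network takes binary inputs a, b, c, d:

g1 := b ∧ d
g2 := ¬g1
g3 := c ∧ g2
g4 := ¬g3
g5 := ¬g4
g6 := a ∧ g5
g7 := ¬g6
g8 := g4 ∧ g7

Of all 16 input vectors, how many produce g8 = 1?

g8 = g4 ∧ g7 must be 1, so both g4 = 1 and g7 = 1.
g4 = ¬g3 must be 1, so g3 = 0.
g7 = ¬g6 must be 1, so g6 = 0.
Enumerating the 16 input combinations, 10 give g8 = 1 and 6 give g8 = 0.

10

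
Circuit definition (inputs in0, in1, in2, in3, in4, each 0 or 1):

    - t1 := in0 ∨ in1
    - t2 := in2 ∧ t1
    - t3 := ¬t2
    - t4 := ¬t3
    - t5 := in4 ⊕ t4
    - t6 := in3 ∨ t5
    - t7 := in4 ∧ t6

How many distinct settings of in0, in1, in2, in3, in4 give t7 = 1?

t7 = in4 ∧ t6 must be 1, so both in4 = 1 and t6 = 1.
t6 = in3 ∨ t5 must be 1, so at least one of in3, t5 is 1.
Enumerating the 32 input combinations, 13 give t7 = 1 and 19 give t7 = 0.

13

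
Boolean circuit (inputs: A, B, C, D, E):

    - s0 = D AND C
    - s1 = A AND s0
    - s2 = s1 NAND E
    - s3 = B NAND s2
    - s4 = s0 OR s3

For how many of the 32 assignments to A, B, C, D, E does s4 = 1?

s4 = s0 OR s3 must be 1, so at least one of s0, s3 is 1.
Enumerating the 32 input combinations, 20 give s4 = 1 and 12 give s4 = 0.

20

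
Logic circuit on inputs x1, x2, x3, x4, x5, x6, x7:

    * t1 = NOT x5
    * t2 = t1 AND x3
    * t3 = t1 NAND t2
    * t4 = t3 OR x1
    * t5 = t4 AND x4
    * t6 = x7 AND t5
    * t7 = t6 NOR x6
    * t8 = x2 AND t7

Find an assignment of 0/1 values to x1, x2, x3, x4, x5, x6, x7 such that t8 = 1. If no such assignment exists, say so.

t8 = x2 AND t7 must be 1, so both x2 = 1 and t7 = 1.
t7 = t6 NOR x6 must be 1, so both t6 = 0 and x6 = 0.
t6 = x7 AND t5 must be 0, so at least one of x7, t5 is 0.
Check with x1=1, x2=1, x3=1, x4=0, x5=0, x6=0, x7=1:
t1 = NOT x5 = NOT 0 = 1
t2 = t1 AND x3 = 1 AND 1 = 1
t3 = t1 NAND t2 = 1 NAND 1 = 0
t4 = t3 OR x1 = 0 OR 1 = 1
t5 = t4 AND x4 = 1 AND 0 = 0
t6 = x7 AND t5 = 1 AND 0 = 0
t7 = t6 NOR x6 = 0 NOR 0 = 1
t8 = x2 AND t7 = 1 AND 1 = 1
So t8 = 1 as required.

x1=1, x2=1, x3=1, x4=0, x5=0, x6=0, x7=1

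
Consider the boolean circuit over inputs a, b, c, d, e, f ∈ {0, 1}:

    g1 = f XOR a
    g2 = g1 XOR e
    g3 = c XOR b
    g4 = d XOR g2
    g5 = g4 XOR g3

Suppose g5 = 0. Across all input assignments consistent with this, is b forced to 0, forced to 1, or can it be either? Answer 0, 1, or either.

Both values of b occur among assignments with g5 = 0:
  b=0: a=0, b=0, c=0, d=0, e=0, f=0
  b=1: a=0, b=1, c=0, d=0, e=0, f=1

either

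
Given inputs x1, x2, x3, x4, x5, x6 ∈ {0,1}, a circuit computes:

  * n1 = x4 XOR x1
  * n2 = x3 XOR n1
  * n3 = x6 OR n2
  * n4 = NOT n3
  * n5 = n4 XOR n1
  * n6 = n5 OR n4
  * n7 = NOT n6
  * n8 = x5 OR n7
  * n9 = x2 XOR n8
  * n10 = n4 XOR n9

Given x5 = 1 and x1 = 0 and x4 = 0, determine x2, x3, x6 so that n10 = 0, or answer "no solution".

Check with x5 = 1 and x1 = 0 and x4 = 0 and x2=1, x3=1, x6=0:
n1 = x4 XOR x1 = 0 XOR 0 = 0
n2 = x3 XOR n1 = 1 XOR 0 = 1
n3 = x6 OR n2 = 0 OR 1 = 1
n4 = NOT n3 = NOT 1 = 0
n5 = n4 XOR n1 = 0 XOR 0 = 0
n6 = n5 OR n4 = 0 OR 0 = 0
n7 = NOT n6 = NOT 0 = 1
n8 = x5 OR n7 = 1 OR 1 = 1
n9 = x2 XOR n8 = 1 XOR 1 = 0
n10 = n4 XOR n9 = 0 XOR 0 = 0
So n10 = 0.

x2=1, x3=1, x6=0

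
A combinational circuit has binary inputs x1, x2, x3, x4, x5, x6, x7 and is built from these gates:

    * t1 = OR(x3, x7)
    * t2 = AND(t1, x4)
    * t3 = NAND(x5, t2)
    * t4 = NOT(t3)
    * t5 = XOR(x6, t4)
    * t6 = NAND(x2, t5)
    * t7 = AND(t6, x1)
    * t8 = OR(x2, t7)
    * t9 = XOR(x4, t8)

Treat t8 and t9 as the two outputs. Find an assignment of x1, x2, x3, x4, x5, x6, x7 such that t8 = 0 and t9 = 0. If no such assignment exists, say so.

x1=0, x2=0, x3=1, x4=0, x5=1, x6=0, x7=1

Check with x1=0, x2=0, x3=1, x4=0, x5=1, x6=0, x7=1:
t1 = OR(x3, x7) = OR(1, 1) = 1
t2 = AND(t1, x4) = AND(1, 0) = 0
t3 = NAND(x5, t2) = NAND(1, 0) = 1
t4 = NOT(t3) = NOT 1 = 0
t5 = XOR(x6, t4) = XOR(0, 0) = 0
t6 = NAND(x2, t5) = NAND(0, 0) = 1
t7 = AND(t6, x1) = AND(1, 0) = 0
t8 = OR(x2, t7) = OR(0, 0) = 0
t9 = XOR(x4, t8) = XOR(0, 0) = 0
So t8 = 0 and t9 = 0.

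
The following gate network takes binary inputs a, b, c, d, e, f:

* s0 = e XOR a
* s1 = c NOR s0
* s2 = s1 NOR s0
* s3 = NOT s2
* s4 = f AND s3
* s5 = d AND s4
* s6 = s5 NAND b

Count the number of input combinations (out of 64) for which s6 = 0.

6

s6 = s5 NAND b must be 0, so both s5 = 1 and b = 1.
s5 = d AND s4 must be 1, so both d = 1 and s4 = 1.
Satisfying assignments:
  a=0, b=1, c=0, d=1, e=0, f=1
  a=0, b=1, c=0, d=1, e=1, f=1
  a=0, b=1, c=1, d=1, e=1, f=1
  a=1, b=1, c=0, d=1, e=0, f=1
  a=1, b=1, c=0, d=1, e=1, f=1
  a=1, b=1, c=1, d=1, e=0, f=1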